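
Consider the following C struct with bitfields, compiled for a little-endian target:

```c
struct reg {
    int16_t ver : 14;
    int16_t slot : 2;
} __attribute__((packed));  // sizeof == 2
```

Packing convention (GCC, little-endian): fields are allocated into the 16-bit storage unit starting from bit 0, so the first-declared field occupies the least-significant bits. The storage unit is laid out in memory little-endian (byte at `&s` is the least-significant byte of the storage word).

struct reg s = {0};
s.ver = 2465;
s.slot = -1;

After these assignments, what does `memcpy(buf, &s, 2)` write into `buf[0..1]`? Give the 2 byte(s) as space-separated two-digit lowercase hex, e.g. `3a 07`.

a1 c9

ver:14 = 2465 → 0x9a1 << 0 → word 0x09a1
slot:2 = -1 → 0x3 << 14 → word 0xc9a1
word = 0xc9a1 → little-endian bytes:
  [0]=0xa1  [1]=0xc9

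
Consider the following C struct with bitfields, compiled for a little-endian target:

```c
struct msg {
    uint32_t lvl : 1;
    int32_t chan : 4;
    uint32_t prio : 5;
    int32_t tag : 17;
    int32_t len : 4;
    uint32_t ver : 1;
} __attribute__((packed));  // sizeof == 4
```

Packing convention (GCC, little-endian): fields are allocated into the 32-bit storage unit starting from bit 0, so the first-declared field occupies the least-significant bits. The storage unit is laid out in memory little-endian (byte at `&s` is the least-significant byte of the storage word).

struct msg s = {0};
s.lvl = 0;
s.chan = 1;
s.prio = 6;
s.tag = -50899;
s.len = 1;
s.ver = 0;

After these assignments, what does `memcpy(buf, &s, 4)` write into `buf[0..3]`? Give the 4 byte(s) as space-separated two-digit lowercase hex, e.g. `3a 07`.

[0+:1] lvl=0 & 0x1 = 0x0; word=0x00000000
[1+:4] chan=1 & 0xf = 0x1; word=0x00000002
[5+:5] prio=6 & 0x1f = 0x6; word=0x000000c2
[10+:17] tag=-50899 & 0x1ffff = 0x1392d; word=0x04e4b4c2
[27+:4] len=1 & 0xf = 0x1; word=0x0ce4b4c2
[31+:1] ver=0 & 0x1 = 0x0; word=0x0ce4b4c2
word = 0x0ce4b4c2 → little-endian bytes:
  [0]=0xc2  [1]=0xb4  [2]=0xe4  [3]=0x0c

c2 b4 e4 0c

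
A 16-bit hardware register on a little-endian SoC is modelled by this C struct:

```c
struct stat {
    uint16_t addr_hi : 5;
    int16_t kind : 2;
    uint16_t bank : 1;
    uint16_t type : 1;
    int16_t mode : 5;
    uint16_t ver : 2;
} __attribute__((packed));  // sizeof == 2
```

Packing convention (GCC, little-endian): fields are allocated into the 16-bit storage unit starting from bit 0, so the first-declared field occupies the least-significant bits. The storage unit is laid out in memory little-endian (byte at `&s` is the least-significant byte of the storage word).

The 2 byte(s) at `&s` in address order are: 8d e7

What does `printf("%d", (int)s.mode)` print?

-13

[0]=0x8d [1]=0xe7 (little-endian) → word 0xe78d
addr_hi [0+:5] = (word>>0) & 0x1f = 13
kind [5+:2] = (word>>5) & 0x3 = 0
bank [7+:1] = (word>>7) & 0x1 = 1
type [8+:1] = (word>>8) & 0x1 = 1
mode [9+:5] = (word>>9) & 0x1f = 19  ←
ver [14+:2] = (word>>14) & 0x3 = 3
mode signed 5b, MSB=1: 19 - 32 = -13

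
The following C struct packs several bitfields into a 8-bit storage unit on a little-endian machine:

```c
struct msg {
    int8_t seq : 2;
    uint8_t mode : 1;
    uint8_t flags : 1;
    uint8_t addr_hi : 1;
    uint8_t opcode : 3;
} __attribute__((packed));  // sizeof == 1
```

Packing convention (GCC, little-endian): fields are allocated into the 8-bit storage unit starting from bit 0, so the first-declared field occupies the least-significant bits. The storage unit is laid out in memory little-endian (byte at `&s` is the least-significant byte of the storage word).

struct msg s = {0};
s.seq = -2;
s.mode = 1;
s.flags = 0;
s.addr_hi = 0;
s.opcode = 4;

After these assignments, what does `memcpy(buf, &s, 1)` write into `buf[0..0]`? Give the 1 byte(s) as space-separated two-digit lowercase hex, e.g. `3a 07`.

seq:2 = -2 → 0x2 << 0 → word 0x02
mode:1 = 1 → 0x1 << 2 → word 0x06
flags:1 = 0 → 0x0 << 3 → word 0x06
addr_hi:1 = 0 → 0x0 << 4 → word 0x06
opcode:3 = 4 → 0x4 << 5 → word 0x86
word = 0x86 → little-endian bytes:
  [0]=0x86

86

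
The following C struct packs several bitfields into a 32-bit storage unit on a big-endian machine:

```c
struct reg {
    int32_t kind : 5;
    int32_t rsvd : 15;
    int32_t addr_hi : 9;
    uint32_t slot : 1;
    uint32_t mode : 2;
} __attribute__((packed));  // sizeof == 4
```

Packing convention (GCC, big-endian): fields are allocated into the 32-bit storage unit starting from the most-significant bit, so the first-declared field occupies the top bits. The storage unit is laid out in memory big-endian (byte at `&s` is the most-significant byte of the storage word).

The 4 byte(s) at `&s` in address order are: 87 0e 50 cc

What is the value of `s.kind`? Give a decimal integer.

-16

[0]=0x87 [1]=0x0e [2]=0x50 [3]=0xcc (big-endian) → word 0x870e50cc
kind [27+:5] = (word>>27) & 0x1f = 16  ←
rsvd [12+:15] = (word>>12) & 0x7fff = 28901
addr_hi [3+:9] = (word>>3) & 0x1ff = 25
slot [2+:1] = (word>>2) & 0x1 = 1
mode [0+:2] = (word>>0) & 0x3 = 0
kind signed 5b, MSB=1: 16 - 32 = -16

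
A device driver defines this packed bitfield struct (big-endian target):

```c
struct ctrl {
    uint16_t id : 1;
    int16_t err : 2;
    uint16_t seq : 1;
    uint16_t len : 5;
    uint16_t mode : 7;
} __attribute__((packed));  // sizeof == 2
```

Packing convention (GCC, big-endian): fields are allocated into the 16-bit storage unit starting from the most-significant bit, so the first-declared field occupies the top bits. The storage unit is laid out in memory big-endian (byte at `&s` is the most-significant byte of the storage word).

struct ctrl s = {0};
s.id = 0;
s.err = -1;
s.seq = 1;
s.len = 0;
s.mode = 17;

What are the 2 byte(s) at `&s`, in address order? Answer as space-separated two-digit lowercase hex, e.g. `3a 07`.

id (1b) val=0 bits=0x0 at bit 15: 0x0000
err (2b) val=-1 bits=0x3 at bit 13: 0x6000
seq (1b) val=1 bits=0x1 at bit 12: 0x7000
len (5b) val=0 bits=0x0 at bit 7: 0x7000
mode (7b) val=17 bits=0x11 at bit 0: 0x7011
word = 0x7011 → big-endian bytes:
  [0]=0x70  [1]=0x11

70 11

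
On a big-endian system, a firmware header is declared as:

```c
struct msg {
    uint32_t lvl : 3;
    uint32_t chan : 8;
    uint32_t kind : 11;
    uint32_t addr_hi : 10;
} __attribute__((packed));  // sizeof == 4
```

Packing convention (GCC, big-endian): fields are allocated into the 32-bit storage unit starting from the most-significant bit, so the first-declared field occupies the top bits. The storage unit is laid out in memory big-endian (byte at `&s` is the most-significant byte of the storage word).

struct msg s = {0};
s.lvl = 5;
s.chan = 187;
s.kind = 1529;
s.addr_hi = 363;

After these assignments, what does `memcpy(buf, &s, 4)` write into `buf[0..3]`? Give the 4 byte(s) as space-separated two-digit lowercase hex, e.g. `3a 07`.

lvl:3 = 5 → 0x5 << 29 → word 0xa0000000
chan:8 = 187 → 0xbb << 21 → word 0xb7600000
kind:11 = 1529 → 0x5f9 << 10 → word 0xb777e400
addr_hi:10 = 363 → 0x16b << 0 → word 0xb777e56b
word = 0xb777e56b → big-endian bytes:
  [0]=0xb7  [1]=0x77  [2]=0xe5  [3]=0x6b

b7 77 e5 6b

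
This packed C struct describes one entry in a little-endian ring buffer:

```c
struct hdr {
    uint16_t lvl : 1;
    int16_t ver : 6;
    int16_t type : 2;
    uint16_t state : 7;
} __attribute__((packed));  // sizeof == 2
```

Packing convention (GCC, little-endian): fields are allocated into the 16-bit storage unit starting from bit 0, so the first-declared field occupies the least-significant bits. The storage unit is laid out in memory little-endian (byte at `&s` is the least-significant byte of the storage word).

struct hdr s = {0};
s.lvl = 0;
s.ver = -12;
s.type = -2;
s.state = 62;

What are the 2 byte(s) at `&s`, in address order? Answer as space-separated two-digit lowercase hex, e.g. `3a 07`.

68 7d

[0+:1] lvl=0 & 0x1 = 0x0; word=0x0000
[1+:6] ver=-12 & 0x3f = 0x34; word=0x0068
[7+:2] type=-2 & 0x3 = 0x2; word=0x0168
[9+:7] state=62 & 0x7f = 0x3e; word=0x7d68
word = 0x7d68 → little-endian bytes:
  [0]=0x68  [1]=0x7d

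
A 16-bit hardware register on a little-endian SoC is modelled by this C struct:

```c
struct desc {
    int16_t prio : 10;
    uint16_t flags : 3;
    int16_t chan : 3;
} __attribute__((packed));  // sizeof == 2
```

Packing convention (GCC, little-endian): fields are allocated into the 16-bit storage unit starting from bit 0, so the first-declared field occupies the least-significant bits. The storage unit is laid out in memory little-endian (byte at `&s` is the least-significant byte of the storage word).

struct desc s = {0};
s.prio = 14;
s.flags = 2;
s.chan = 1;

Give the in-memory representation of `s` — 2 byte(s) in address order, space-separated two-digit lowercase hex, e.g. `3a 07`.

0e 28

[0+:10] prio=14 & 0x3ff = 0xe; word=0x000e
[10+:3] flags=2 & 0x7 = 0x2; word=0x080e
[13+:3] chan=1 & 0x7 = 0x1; word=0x280e
word = 0x280e → little-endian bytes:
  [0]=0x0e  [1]=0x28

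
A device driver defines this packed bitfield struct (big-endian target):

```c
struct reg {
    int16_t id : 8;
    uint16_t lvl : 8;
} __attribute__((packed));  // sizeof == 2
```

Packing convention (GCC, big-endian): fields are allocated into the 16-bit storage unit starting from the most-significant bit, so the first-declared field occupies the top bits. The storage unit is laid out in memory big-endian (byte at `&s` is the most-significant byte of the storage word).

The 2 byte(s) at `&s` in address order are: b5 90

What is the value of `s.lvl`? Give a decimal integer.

[0]=0xb5 [1]=0x90 (big-endian) → word 0xb590
id:8 @ bit 8 → (0xb590>>8)&0xff = 0xb5
lvl:8 @ bit 0 → (0xb590>>0)&0xff = 0x90  ←

144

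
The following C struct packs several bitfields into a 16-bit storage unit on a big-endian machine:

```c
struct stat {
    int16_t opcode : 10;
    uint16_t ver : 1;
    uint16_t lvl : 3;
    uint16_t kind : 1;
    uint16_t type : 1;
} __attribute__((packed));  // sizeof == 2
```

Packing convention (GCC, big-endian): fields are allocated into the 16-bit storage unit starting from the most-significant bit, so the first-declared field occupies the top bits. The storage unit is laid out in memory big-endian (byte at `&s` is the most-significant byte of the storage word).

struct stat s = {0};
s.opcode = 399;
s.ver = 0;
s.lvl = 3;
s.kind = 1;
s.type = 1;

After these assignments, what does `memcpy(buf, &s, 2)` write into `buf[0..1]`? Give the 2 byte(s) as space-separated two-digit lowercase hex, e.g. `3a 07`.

opcode:10 = 399 → 0x18f << 6 → word 0x63c0
ver:1 = 0 → 0x0 << 5 → word 0x63c0
lvl:3 = 3 → 0x3 << 2 → word 0x63cc
kind:1 = 1 → 0x1 << 1 → word 0x63ce
type:1 = 1 → 0x1 << 0 → word 0x63cf
word = 0x63cf → big-endian bytes:
  [0]=0x63  [1]=0xcf

63 cf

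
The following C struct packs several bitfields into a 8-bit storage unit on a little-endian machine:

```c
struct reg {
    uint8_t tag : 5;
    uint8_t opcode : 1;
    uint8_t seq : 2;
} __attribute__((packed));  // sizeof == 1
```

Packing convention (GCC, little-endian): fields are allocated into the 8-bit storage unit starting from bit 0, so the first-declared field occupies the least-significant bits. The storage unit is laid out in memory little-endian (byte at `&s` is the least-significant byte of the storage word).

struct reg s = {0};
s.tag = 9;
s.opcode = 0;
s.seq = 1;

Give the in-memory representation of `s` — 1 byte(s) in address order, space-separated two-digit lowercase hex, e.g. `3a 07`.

49

tag (5b) val=9 bits=0x9 at bit 0: 0x09
opcode (1b) val=0 bits=0x0 at bit 5: 0x09
seq (2b) val=1 bits=0x1 at bit 6: 0x49
word = 0x49 → little-endian bytes:
  [0]=0x49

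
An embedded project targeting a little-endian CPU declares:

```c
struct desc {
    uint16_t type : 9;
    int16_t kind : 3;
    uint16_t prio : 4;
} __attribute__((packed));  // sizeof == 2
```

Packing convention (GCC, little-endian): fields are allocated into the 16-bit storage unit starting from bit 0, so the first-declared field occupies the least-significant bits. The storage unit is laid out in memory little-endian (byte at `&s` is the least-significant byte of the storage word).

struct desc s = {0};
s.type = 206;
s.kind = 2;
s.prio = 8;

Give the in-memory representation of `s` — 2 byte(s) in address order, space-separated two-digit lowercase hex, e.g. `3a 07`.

ce 84

type (9b) val=206 bits=0xce at bit 0: 0x00ce
kind (3b) val=2 bits=0x2 at bit 9: 0x04ce
prio (4b) val=8 bits=0x8 at bit 12: 0x84ce
word = 0x84ce → little-endian bytes:
  [0]=0xce  [1]=0x84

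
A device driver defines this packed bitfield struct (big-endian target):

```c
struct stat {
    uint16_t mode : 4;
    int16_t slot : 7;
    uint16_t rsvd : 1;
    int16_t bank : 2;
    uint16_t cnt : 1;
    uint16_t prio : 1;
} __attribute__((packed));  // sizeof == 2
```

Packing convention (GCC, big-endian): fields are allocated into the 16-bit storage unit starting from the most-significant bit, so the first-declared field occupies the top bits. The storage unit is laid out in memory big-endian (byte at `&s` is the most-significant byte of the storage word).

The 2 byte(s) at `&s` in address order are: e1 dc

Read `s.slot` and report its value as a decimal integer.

[0]=0xe1 [1]=0xdc (big-endian) → word 0xe1dc
mode:4 @ bit 12 → (0xe1dc>>12)&0xf = 0xe
slot:7 @ bit 5 → (0xe1dc>>5)&0x7f = 0xe  ←
rsvd:1 @ bit 4 → (0xe1dc>>4)&0x1 = 0x1
bank:2 @ bit 2 → (0xe1dc>>2)&0x3 = 0x3
cnt:1 @ bit 1 → (0xe1dc>>1)&0x1 = 0x0
prio:1 @ bit 0 → (0xe1dc>>0)&0x1 = 0x0
slot signed 7b, MSB=0: value = 14

14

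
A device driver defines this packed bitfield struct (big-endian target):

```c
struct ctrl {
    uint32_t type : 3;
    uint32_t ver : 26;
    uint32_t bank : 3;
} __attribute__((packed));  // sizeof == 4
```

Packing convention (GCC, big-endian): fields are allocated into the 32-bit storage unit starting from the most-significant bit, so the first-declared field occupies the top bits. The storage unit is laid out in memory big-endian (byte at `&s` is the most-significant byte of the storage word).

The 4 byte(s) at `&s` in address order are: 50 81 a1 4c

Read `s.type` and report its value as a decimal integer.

[0]=0x50 [1]=0x81 [2]=0xa1 [3]=0x4c (big-endian) → word 0x5081a14c
type [29+:3] = (word>>29) & 0x7 = 2  ←
ver [3+:26] = (word>>3) & 0x3ffffff = 34616361
bank [0+:3] = (word>>0) & 0x7 = 4

2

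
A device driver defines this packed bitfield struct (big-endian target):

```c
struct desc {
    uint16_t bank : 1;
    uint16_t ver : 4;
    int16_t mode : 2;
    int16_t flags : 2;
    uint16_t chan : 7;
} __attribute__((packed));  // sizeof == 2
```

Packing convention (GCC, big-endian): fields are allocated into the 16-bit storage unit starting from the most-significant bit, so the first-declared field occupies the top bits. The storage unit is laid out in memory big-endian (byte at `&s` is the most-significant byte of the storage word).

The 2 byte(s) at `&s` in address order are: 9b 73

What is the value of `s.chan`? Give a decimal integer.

115

[0]=0x9b [1]=0x73 (big-endian) → word 0x9b73
bank [15+:1] = (word>>15) & 0x1 = 1
ver [11+:4] = (word>>11) & 0xf = 3
mode [9+:2] = (word>>9) & 0x3 = 1
flags [7+:2] = (word>>7) & 0x3 = 2
chan [0+:7] = (word>>0) & 0x7f = 115  ←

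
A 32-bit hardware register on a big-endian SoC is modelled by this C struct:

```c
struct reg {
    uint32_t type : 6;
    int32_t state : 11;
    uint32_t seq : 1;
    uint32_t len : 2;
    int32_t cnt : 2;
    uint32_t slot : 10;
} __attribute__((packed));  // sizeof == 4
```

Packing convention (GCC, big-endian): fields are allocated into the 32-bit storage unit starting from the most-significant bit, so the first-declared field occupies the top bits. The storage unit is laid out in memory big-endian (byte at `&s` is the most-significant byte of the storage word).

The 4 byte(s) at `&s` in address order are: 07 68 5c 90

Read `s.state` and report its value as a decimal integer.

-304

[0]=0x07 [1]=0x68 [2]=0x5c [3]=0x90 (big-endian) → word 0x07685c90
type [26+:6] = (word>>26) & 0x3f = 1
state [15+:11] = (word>>15) & 0x7ff = 1744  ←
seq [14+:1] = (word>>14) & 0x1 = 1
len [12+:2] = (word>>12) & 0x3 = 1
cnt [10+:2] = (word>>10) & 0x3 = 3
slot [0+:10] = (word>>0) & 0x3ff = 144
state signed 11b, MSB=1: 1744 - 2048 = -304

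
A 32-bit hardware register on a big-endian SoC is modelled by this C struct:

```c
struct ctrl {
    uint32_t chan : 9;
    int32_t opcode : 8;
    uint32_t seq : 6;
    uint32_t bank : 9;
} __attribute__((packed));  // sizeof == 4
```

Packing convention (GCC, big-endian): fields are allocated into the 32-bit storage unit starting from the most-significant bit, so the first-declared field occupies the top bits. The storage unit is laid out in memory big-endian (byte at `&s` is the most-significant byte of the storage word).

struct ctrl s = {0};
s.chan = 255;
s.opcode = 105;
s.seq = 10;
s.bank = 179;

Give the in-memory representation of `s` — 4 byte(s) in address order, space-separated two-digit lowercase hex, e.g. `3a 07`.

7f b4 94 b3

[23+:9] chan=255 & 0x1ff = 0xff; word=0x7f800000
[15+:8] opcode=105 & 0xff = 0x69; word=0x7fb48000
[9+:6] seq=10 & 0x3f = 0xa; word=0x7fb49400
[0+:9] bank=179 & 0x1ff = 0xb3; word=0x7fb494b3
word = 0x7fb494b3 → big-endian bytes:
  [0]=0x7f  [1]=0xb4  [2]=0x94  [3]=0xb3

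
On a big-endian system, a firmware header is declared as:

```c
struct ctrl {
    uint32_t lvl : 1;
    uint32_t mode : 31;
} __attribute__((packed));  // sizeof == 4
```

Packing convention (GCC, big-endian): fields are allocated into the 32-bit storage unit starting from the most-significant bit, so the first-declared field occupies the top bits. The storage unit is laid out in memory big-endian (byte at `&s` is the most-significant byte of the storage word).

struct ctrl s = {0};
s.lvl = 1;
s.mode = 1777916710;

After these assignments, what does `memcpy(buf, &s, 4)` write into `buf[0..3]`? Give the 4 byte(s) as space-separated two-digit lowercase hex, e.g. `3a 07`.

e9 f8 db 26

lvl (1b) val=1 bits=0x1 at bit 31: 0x80000000
mode (31b) val=1777916710 bits=0x69f8db26 at bit 0: 0xe9f8db26
word = 0xe9f8db26 → big-endian bytes:
  [0]=0xe9  [1]=0xf8  [2]=0xdb  [3]=0x26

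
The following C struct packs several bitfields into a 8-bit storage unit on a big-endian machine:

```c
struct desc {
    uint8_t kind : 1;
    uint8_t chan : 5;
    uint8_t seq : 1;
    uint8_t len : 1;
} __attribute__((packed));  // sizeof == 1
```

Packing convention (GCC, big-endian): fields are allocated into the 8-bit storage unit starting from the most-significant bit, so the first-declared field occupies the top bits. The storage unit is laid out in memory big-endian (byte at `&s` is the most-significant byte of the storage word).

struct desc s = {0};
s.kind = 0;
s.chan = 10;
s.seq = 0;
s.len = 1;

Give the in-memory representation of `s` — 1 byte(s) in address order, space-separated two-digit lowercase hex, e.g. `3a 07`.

[7+:1] kind=0 & 0x1 = 0x0; word=0x00
[2+:5] chan=10 & 0x1f = 0xa; word=0x28
[1+:1] seq=0 & 0x1 = 0x0; word=0x28
[0+:1] len=1 & 0x1 = 0x1; word=0x29
word = 0x29 → big-endian bytes:
  [0]=0x29

29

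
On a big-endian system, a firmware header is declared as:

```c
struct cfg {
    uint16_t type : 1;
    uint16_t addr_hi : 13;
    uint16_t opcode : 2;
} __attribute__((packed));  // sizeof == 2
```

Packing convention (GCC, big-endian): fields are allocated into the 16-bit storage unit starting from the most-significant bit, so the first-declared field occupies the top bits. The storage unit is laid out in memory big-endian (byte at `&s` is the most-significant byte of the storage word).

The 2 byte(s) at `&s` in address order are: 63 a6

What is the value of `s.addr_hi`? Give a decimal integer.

[0]=0x63 [1]=0xa6 (big-endian) → word 0x63a6
type [15+:1] = (word>>15) & 0x1 = 0
addr_hi [2+:13] = (word>>2) & 0x1fff = 6377  ←
opcode [0+:2] = (word>>0) & 0x3 = 2

6377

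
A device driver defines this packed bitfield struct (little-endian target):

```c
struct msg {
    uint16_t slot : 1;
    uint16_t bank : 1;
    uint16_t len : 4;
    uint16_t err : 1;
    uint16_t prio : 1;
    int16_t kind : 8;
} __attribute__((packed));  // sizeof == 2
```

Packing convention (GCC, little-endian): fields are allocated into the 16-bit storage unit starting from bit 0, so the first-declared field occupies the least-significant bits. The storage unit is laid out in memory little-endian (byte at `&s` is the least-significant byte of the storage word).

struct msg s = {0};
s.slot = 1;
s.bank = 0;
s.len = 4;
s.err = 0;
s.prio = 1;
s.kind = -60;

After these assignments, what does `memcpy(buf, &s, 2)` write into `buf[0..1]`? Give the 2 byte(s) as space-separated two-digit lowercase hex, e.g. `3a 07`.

[0+:1] slot=1 & 0x1 = 0x1; word=0x0001
[1+:1] bank=0 & 0x1 = 0x0; word=0x0001
[2+:4] len=4 & 0xf = 0x4; word=0x0011
[6+:1] err=0 & 0x1 = 0x0; word=0x0011
[7+:1] prio=1 & 0x1 = 0x1; word=0x0091
[8+:8] kind=-60 & 0xff = 0xc4; word=0xc491
word = 0xc491 → little-endian bytes:
  [0]=0x91  [1]=0xc4

91 c4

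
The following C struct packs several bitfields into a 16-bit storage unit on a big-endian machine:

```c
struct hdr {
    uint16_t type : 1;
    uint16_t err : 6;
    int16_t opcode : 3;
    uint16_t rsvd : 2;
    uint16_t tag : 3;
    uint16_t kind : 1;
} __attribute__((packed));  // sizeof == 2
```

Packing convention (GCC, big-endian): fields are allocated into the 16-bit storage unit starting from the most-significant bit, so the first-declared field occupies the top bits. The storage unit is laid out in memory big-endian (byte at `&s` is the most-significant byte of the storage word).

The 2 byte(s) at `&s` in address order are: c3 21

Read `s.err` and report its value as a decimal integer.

[0]=0xc3 [1]=0x21 (big-endian) → word 0xc321
type:1 @ bit 15 → (0xc321>>15)&0x1 = 0x1
err:6 @ bit 9 → (0xc321>>9)&0x3f = 0x21  ←
opcode:3 @ bit 6 → (0xc321>>6)&0x7 = 0x4
rsvd:2 @ bit 4 → (0xc321>>4)&0x3 = 0x2
tag:3 @ bit 1 → (0xc321>>1)&0x7 = 0x0
kind:1 @ bit 0 → (0xc321>>0)&0x1 = 0x1

33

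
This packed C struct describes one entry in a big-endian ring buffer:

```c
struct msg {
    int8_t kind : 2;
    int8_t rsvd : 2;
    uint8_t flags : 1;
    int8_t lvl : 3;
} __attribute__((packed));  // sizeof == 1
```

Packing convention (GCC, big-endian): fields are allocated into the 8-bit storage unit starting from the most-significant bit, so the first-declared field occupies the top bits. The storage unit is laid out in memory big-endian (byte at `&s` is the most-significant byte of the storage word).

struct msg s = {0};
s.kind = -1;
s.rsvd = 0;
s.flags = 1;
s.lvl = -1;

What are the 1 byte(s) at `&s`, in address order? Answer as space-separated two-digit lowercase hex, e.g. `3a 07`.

kind (2b) val=-1 bits=0x3 at bit 6: 0xc0
rsvd (2b) val=0 bits=0x0 at bit 4: 0xc0
flags (1b) val=1 bits=0x1 at bit 3: 0xc8
lvl (3b) val=-1 bits=0x7 at bit 0: 0xcf
word = 0xcf → big-endian bytes:
  [0]=0xcf

cf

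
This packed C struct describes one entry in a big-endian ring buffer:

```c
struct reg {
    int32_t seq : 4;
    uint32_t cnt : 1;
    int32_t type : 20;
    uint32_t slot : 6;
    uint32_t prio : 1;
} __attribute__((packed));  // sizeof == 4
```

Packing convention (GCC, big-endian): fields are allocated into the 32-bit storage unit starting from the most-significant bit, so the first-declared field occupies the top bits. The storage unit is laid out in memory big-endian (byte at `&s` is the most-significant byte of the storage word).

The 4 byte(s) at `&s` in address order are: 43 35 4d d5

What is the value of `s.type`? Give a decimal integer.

420507

[0]=0x43 [1]=0x35 [2]=0x4d [3]=0xd5 (big-endian) → word 0x43354dd5
seq [28+:4] = (word>>28) & 0xf = 4
cnt [27+:1] = (word>>27) & 0x1 = 0
type [7+:20] = (word>>7) & 0xfffff = 420507  ←
slot [1+:6] = (word>>1) & 0x3f = 42
prio [0+:1] = (word>>0) & 0x1 = 1
type signed 20b, MSB=0: value = 420507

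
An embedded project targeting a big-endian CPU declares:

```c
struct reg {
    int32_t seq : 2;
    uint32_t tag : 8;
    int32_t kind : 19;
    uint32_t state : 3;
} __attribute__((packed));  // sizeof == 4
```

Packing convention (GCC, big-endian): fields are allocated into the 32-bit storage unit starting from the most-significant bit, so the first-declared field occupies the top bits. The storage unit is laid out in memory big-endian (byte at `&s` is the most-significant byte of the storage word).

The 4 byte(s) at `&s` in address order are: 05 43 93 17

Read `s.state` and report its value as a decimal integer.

7

[0]=0x05 [1]=0x43 [2]=0x93 [3]=0x17 (big-endian) → word 0x05439317
seq:2 @ bit 30 → (0x05439317>>30)&0x3 = 0x0
tag:8 @ bit 22 → (0x05439317>>22)&0xff = 0x15
kind:19 @ bit 3 → (0x05439317>>3)&0x7ffff = 0x7262
state:3 @ bit 0 → (0x05439317>>0)&0x7 = 0x7  ←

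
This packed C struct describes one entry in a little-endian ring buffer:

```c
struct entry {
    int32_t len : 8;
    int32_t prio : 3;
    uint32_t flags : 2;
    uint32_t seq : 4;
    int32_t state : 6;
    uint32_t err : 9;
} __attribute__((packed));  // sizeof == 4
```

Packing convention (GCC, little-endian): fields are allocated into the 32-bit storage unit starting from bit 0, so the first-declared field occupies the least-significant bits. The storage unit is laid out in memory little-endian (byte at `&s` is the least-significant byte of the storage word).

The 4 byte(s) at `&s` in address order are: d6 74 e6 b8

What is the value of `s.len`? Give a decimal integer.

[0]=0xd6 [1]=0x74 [2]=0xe6 [3]=0xb8 (little-endian) → word 0xb8e674d6
len:8 @ bit 0 → (0xb8e674d6>>0)&0xff = 0xd6  ←
prio:3 @ bit 8 → (0xb8e674d6>>8)&0x7 = 0x4
flags:2 @ bit 11 → (0xb8e674d6>>11)&0x3 = 0x2
seq:4 @ bit 13 → (0xb8e674d6>>13)&0xf = 0x3
state:6 @ bit 17 → (0xb8e674d6>>17)&0x3f = 0x33
err:9 @ bit 23 → (0xb8e674d6>>23)&0x1ff = 0x171
len signed 8b, MSB=1: 214 - 256 = -42

-42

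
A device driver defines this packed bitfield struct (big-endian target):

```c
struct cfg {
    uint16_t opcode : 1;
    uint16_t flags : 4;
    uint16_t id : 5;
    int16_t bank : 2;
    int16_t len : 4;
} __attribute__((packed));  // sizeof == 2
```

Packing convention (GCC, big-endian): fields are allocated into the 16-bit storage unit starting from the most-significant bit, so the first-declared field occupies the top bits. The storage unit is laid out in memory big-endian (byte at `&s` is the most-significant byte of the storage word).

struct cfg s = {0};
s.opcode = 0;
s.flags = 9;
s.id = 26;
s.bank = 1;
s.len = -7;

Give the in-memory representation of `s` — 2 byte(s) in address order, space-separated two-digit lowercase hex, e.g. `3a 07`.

opcode (1b) val=0 bits=0x0 at bit 15: 0x0000
flags (4b) val=9 bits=0x9 at bit 11: 0x4800
id (5b) val=26 bits=0x1a at bit 6: 0x4e80
bank (2b) val=1 bits=0x1 at bit 4: 0x4e90
len (4b) val=-7 bits=0x9 at bit 0: 0x4e99
word = 0x4e99 → big-endian bytes:
  [0]=0x4e  [1]=0x99

4e 99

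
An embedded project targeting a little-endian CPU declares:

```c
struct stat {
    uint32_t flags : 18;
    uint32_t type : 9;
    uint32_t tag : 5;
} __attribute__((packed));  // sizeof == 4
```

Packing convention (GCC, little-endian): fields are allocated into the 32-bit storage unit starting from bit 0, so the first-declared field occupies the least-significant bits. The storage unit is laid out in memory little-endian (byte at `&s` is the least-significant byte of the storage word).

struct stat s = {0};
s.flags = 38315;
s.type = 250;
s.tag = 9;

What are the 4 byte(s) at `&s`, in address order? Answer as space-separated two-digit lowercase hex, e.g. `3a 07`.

ab 95 e8 4b

[0+:18] flags=38315 & 0x3ffff = 0x95ab; word=0x000095ab
[18+:9] type=250 & 0x1ff = 0xfa; word=0x03e895ab
[27+:5] tag=9 & 0x1f = 0x9; word=0x4be895ab
word = 0x4be895ab → little-endian bytes:
  [0]=0xab  [1]=0x95  [2]=0xe8  [3]=0x4b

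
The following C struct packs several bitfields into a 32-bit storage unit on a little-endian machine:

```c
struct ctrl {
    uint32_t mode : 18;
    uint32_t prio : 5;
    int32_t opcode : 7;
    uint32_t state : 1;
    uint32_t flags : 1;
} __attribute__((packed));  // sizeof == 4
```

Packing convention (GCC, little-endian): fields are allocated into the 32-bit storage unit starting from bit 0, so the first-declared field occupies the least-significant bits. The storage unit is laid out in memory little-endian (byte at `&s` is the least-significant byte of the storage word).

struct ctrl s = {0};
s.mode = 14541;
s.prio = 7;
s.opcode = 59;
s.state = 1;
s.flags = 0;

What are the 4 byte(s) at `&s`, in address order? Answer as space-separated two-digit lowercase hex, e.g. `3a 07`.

mode:18 = 14541 → 0x38cd << 0 → word 0x000038cd
prio:5 = 7 → 0x7 << 18 → word 0x001c38cd
opcode:7 = 59 → 0x3b << 23 → word 0x1d9c38cd
state:1 = 1 → 0x1 << 30 → word 0x5d9c38cd
flags:1 = 0 → 0x0 << 31 → word 0x5d9c38cd
word = 0x5d9c38cd → little-endian bytes:
  [0]=0xcd  [1]=0x38  [2]=0x9c  [3]=0x5d

cd 38 9c 5d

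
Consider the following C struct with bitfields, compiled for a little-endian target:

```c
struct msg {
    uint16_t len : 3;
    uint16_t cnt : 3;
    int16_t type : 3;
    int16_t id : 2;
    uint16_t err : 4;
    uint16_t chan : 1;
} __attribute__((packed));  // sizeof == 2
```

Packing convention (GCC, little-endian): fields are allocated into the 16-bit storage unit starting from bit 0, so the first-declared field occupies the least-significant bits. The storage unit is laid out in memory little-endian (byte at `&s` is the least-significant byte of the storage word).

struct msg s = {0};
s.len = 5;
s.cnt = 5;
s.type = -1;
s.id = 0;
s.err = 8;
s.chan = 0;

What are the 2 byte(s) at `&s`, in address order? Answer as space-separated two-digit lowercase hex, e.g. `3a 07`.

ed 41

len:3 = 5 → 0x5 << 0 → word 0x0005
cnt:3 = 5 → 0x5 << 3 → word 0x002d
type:3 = -1 → 0x7 << 6 → word 0x01ed
id:2 = 0 → 0x0 << 9 → word 0x01ed
err:4 = 8 → 0x8 << 11 → word 0x41ed
chan:1 = 0 → 0x0 << 15 → word 0x41ed
word = 0x41ed → little-endian bytes:
  [0]=0xed  [1]=0x41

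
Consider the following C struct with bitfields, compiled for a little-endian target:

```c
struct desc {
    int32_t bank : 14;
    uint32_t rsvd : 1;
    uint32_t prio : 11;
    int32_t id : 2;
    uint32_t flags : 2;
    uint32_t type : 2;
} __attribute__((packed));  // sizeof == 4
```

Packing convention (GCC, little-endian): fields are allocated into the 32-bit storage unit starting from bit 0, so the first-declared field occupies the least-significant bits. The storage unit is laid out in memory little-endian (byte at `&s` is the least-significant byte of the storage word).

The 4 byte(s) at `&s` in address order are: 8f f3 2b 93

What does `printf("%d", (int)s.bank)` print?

-3185

[0]=0x8f [1]=0xf3 [2]=0x2b [3]=0x93 (little-endian) → word 0x932bf38f
bank:14 @ bit 0 → (0x932bf38f>>0)&0x3fff = 0x338f  ←
rsvd:1 @ bit 14 → (0x932bf38f>>14)&0x1 = 0x1
prio:11 @ bit 15 → (0x932bf38f>>15)&0x7ff = 0x657
id:2 @ bit 26 → (0x932bf38f>>26)&0x3 = 0x0
flags:2 @ bit 28 → (0x932bf38f>>28)&0x3 = 0x1
type:2 @ bit 30 → (0x932bf38f>>30)&0x3 = 0x2
bank signed 14b, MSB=1: 13199 - 16384 = -3185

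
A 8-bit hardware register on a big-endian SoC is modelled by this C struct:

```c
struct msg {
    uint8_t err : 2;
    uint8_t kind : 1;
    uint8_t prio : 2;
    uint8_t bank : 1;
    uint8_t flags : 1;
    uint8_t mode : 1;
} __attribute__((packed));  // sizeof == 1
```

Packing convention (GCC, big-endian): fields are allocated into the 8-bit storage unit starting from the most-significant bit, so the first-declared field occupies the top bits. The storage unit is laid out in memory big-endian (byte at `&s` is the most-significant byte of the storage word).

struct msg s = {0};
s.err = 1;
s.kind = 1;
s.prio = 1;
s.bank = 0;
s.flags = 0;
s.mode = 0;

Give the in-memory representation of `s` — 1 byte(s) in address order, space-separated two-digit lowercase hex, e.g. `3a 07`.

68

err (2b) val=1 bits=0x1 at bit 6: 0x40
kind (1b) val=1 bits=0x1 at bit 5: 0x60
prio (2b) val=1 bits=0x1 at bit 3: 0x68
bank (1b) val=0 bits=0x0 at bit 2: 0x68
flags (1b) val=0 bits=0x0 at bit 1: 0x68
mode (1b) val=0 bits=0x0 at bit 0: 0x68
word = 0x68 → big-endian bytes:
  [0]=0x68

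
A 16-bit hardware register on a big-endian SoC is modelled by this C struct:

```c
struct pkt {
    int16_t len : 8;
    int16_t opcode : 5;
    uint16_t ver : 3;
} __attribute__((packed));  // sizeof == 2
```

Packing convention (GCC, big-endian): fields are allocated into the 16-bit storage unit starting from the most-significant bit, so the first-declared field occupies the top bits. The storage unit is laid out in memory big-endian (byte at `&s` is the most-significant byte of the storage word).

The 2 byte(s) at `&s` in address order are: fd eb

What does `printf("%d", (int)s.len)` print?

[0]=0xfd [1]=0xeb (big-endian) → word 0xfdeb
len [8+:8] = (word>>8) & 0xff = 253  ←
opcode [3+:5] = (word>>3) & 0x1f = 29
ver [0+:3] = (word>>0) & 0x7 = 3
len signed 8b, MSB=1: 253 - 256 = -3

-3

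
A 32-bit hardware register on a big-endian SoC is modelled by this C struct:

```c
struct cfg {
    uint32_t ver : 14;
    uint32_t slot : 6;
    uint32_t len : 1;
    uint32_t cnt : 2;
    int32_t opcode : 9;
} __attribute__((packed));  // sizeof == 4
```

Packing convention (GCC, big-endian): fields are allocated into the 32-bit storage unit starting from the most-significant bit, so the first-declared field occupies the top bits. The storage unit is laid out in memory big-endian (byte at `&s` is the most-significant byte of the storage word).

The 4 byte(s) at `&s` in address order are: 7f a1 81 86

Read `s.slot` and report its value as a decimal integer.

[0]=0x7f [1]=0xa1 [2]=0x81 [3]=0x86 (big-endian) → word 0x7fa18186
ver:14 @ bit 18 → (0x7fa18186>>18)&0x3fff = 0x1fe8
slot:6 @ bit 12 → (0x7fa18186>>12)&0x3f = 0x18  ←
len:1 @ bit 11 → (0x7fa18186>>11)&0x1 = 0x0
cnt:2 @ bit 9 → (0x7fa18186>>9)&0x3 = 0x0
opcode:9 @ bit 0 → (0x7fa18186>>0)&0x1ff = 0x186

24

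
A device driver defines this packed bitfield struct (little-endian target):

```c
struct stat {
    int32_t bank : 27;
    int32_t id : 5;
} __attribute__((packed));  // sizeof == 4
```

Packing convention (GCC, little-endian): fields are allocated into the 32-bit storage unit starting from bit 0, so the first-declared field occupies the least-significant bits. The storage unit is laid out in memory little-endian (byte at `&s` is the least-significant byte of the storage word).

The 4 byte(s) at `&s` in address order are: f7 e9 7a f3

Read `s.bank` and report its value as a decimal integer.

[0]=0xf7 [1]=0xe9 [2]=0x7a [3]=0xf3 (little-endian) → word 0xf37ae9f7
bank [0+:27] = (word>>0) & 0x7ffffff = 58386935  ←
id [27+:5] = (word>>27) & 0x1f = 30
bank signed 27b, MSB=0: value = 58386935

58386935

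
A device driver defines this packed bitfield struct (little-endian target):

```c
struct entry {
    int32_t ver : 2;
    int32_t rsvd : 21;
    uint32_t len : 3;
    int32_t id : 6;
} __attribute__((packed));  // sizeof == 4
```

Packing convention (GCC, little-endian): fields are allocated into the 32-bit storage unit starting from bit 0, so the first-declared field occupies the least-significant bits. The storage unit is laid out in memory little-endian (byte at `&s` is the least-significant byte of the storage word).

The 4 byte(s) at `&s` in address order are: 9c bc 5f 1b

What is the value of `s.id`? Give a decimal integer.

[0]=0x9c [1]=0xbc [2]=0x5f [3]=0x1b (little-endian) → word 0x1b5fbc9c
ver:2 @ bit 0 → (0x1b5fbc9c>>0)&0x3 = 0x0
rsvd:21 @ bit 2 → (0x1b5fbc9c>>2)&0x1fffff = 0x17ef27
len:3 @ bit 23 → (0x1b5fbc9c>>23)&0x7 = 0x6
id:6 @ bit 26 → (0x1b5fbc9c>>26)&0x3f = 0x6  ←
id signed 6b, MSB=0: value = 6

6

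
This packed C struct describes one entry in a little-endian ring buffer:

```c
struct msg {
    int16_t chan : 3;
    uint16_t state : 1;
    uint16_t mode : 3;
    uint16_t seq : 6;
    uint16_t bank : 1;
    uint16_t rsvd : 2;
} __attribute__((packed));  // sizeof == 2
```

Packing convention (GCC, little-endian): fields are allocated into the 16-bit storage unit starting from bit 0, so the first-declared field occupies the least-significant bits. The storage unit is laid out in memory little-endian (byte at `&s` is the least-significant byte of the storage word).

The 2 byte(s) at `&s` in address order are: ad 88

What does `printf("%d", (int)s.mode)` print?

[0]=0xad [1]=0x88 (little-endian) → word 0x88ad
chan [0+:3] = (word>>0) & 0x7 = 5
state [3+:1] = (word>>3) & 0x1 = 1
mode [4+:3] = (word>>4) & 0x7 = 2  ←
seq [7+:6] = (word>>7) & 0x3f = 17
bank [13+:1] = (word>>13) & 0x1 = 0
rsvd [14+:2] = (word>>14) & 0x3 = 2

2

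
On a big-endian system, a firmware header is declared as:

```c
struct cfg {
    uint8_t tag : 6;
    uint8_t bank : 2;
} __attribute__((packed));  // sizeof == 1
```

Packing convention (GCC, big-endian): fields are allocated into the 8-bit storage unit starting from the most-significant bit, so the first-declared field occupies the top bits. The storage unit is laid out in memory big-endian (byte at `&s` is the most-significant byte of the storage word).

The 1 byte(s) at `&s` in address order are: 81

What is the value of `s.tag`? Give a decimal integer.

32

[0]=0x81 (big-endian) → word 0x81
tag [2+:6] = (word>>2) & 0x3f = 32  ←
bank [0+:2] = (word>>0) & 0x3 = 1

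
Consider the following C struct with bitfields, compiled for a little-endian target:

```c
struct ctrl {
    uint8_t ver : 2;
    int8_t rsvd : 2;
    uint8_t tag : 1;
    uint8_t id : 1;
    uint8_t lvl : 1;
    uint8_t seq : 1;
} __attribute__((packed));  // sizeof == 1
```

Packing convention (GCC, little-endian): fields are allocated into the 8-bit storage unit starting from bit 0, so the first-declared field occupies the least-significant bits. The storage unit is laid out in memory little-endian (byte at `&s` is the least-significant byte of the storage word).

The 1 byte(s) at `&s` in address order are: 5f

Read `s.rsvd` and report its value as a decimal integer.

-1

[0]=0x5f (little-endian) → word 0x5f
ver:2 @ bit 0 → (0x5f>>0)&0x3 = 0x3
rsvd:2 @ bit 2 → (0x5f>>2)&0x3 = 0x3  ←
tag:1 @ bit 4 → (0x5f>>4)&0x1 = 0x1
id:1 @ bit 5 → (0x5f>>5)&0x1 = 0x0
lvl:1 @ bit 6 → (0x5f>>6)&0x1 = 0x1
seq:1 @ bit 7 → (0x5f>>7)&0x1 = 0x0
rsvd signed 2b, MSB=1: 3 - 4 = -1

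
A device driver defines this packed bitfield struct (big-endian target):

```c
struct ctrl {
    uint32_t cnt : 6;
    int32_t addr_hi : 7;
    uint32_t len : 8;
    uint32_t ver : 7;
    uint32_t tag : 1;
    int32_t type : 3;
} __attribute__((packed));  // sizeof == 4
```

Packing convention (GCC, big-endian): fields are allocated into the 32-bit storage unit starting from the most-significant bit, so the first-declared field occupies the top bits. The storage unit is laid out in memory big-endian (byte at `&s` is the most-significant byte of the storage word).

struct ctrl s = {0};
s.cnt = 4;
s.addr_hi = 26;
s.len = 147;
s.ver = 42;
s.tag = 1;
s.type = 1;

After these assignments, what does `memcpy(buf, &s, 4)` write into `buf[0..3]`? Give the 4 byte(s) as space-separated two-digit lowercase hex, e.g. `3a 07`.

cnt:6 = 4 → 0x4 << 26 → word 0x10000000
addr_hi:7 = 26 → 0x1a << 19 → word 0x10d00000
len:8 = 147 → 0x93 << 11 → word 0x10d49800
ver:7 = 42 → 0x2a << 4 → word 0x10d49aa0
tag:1 = 1 → 0x1 << 3 → word 0x10d49aa8
type:3 = 1 → 0x1 << 0 → word 0x10d49aa9
word = 0x10d49aa9 → big-endian bytes:
  [0]=0x10  [1]=0xd4  [2]=0x9a  [3]=0xa9

10 d4 9a a9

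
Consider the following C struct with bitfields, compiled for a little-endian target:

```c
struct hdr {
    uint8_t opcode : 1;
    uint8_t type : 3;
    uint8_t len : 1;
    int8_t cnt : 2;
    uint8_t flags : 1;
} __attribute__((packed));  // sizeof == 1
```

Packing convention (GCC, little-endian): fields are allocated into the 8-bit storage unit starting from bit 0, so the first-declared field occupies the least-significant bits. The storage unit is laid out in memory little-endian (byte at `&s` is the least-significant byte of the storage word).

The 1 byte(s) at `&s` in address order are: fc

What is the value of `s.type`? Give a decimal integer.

6

[0]=0xfc (little-endian) → word 0xfc
opcode:1 @ bit 0 → (0xfc>>0)&0x1 = 0x0
type:3 @ bit 1 → (0xfc>>1)&0x7 = 0x6  ←
len:1 @ bit 4 → (0xfc>>4)&0x1 = 0x1
cnt:2 @ bit 5 → (0xfc>>5)&0x3 = 0x3
flags:1 @ bit 7 → (0xfc>>7)&0x1 = 0x1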